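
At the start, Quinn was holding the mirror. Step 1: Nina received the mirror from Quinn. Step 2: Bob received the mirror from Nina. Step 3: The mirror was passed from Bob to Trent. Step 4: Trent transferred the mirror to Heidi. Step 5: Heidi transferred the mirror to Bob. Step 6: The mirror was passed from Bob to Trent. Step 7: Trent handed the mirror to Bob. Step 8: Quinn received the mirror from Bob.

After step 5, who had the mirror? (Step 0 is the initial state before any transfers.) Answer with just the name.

Tracking the mirror holder through step 5:
After step 0 (start): Quinn
After step 1: Nina
After step 2: Bob
After step 3: Trent
After step 4: Heidi
After step 5: Bob

At step 5, the holder is Bob.

Answer: Bob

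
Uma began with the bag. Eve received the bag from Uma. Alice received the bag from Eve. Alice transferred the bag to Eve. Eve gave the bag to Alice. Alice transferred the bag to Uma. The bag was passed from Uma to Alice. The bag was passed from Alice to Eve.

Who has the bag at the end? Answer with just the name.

Answer: Eve

Derivation:
Tracking the bag through each event:
Start: Uma has the bag.
After event 1: Eve has the bag.
After event 2: Alice has the bag.
After event 3: Eve has the bag.
After event 4: Alice has the bag.
After event 5: Uma has the bag.
After event 6: Alice has the bag.
After event 7: Eve has the bag.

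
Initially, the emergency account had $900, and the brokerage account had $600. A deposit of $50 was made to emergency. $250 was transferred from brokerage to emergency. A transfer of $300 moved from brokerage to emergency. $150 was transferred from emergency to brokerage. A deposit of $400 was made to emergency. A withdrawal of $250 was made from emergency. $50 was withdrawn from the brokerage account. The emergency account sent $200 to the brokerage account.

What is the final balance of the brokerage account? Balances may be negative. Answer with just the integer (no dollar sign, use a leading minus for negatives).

Answer: 350

Derivation:
Tracking account balances step by step:
Start: emergency=900, brokerage=600
Event 1 (deposit 50 to emergency): emergency: 900 + 50 = 950. Balances: emergency=950, brokerage=600
Event 2 (transfer 250 brokerage -> emergency): brokerage: 600 - 250 = 350, emergency: 950 + 250 = 1200. Balances: emergency=1200, brokerage=350
Event 3 (transfer 300 brokerage -> emergency): brokerage: 350 - 300 = 50, emergency: 1200 + 300 = 1500. Balances: emergency=1500, brokerage=50
Event 4 (transfer 150 emergency -> brokerage): emergency: 1500 - 150 = 1350, brokerage: 50 + 150 = 200. Balances: emergency=1350, brokerage=200
Event 5 (deposit 400 to emergency): emergency: 1350 + 400 = 1750. Balances: emergency=1750, brokerage=200
Event 6 (withdraw 250 from emergency): emergency: 1750 - 250 = 1500. Balances: emergency=1500, brokerage=200
Event 7 (withdraw 50 from brokerage): brokerage: 200 - 50 = 150. Balances: emergency=1500, brokerage=150
Event 8 (transfer 200 emergency -> brokerage): emergency: 1500 - 200 = 1300, brokerage: 150 + 200 = 350. Balances: emergency=1300, brokerage=350

Final balance of brokerage: 350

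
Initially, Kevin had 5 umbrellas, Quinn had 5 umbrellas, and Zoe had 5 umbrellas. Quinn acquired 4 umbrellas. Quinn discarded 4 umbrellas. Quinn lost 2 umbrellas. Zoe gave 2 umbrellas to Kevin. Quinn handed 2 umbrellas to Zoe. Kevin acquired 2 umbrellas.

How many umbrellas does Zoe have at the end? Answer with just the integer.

Answer: 5

Derivation:
Tracking counts step by step:
Start: Kevin=5, Quinn=5, Zoe=5
Event 1 (Quinn +4): Quinn: 5 -> 9. State: Kevin=5, Quinn=9, Zoe=5
Event 2 (Quinn -4): Quinn: 9 -> 5. State: Kevin=5, Quinn=5, Zoe=5
Event 3 (Quinn -2): Quinn: 5 -> 3. State: Kevin=5, Quinn=3, Zoe=5
Event 4 (Zoe -> Kevin, 2): Zoe: 5 -> 3, Kevin: 5 -> 7. State: Kevin=7, Quinn=3, Zoe=3
Event 5 (Quinn -> Zoe, 2): Quinn: 3 -> 1, Zoe: 3 -> 5. State: Kevin=7, Quinn=1, Zoe=5
Event 6 (Kevin +2): Kevin: 7 -> 9. State: Kevin=9, Quinn=1, Zoe=5

Zoe's final count: 5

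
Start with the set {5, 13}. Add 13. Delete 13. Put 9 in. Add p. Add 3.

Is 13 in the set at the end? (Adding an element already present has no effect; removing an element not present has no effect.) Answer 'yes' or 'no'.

Answer: no

Derivation:
Tracking the set through each operation:
Start: {13, 5}
Event 1 (add 13): already present, no change. Set: {13, 5}
Event 2 (remove 13): removed. Set: {5}
Event 3 (add 9): added. Set: {5, 9}
Event 4 (add p): added. Set: {5, 9, p}
Event 5 (add 3): added. Set: {3, 5, 9, p}

Final set: {3, 5, 9, p} (size 4)
13 is NOT in the final set.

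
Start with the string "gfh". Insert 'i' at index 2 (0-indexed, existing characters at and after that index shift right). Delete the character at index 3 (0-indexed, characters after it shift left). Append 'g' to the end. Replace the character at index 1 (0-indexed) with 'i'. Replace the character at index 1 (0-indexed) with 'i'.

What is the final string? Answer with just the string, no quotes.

Applying each edit step by step:
Start: "gfh"
Op 1 (insert 'i' at idx 2): "gfh" -> "gfih"
Op 2 (delete idx 3 = 'h'): "gfih" -> "gfi"
Op 3 (append 'g'): "gfi" -> "gfig"
Op 4 (replace idx 1: 'f' -> 'i'): "gfig" -> "giig"
Op 5 (replace idx 1: 'i' -> 'i'): "giig" -> "giig"

Answer: giig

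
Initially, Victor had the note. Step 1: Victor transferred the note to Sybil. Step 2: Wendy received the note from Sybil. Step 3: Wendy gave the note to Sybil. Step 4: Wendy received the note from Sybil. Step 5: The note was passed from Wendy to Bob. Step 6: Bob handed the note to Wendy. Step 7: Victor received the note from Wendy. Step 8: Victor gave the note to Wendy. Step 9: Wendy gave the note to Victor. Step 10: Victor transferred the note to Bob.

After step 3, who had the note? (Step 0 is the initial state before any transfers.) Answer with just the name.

Answer: Sybil

Derivation:
Tracking the note holder through step 3:
After step 0 (start): Victor
After step 1: Sybil
After step 2: Wendy
After step 3: Sybil

At step 3, the holder is Sybil.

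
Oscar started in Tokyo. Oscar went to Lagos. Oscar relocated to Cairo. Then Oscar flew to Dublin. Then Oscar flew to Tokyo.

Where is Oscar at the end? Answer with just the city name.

Tracking Oscar's location:
Start: Oscar is in Tokyo.
After move 1: Tokyo -> Lagos. Oscar is in Lagos.
After move 2: Lagos -> Cairo. Oscar is in Cairo.
After move 3: Cairo -> Dublin. Oscar is in Dublin.
After move 4: Dublin -> Tokyo. Oscar is in Tokyo.

Answer: Tokyo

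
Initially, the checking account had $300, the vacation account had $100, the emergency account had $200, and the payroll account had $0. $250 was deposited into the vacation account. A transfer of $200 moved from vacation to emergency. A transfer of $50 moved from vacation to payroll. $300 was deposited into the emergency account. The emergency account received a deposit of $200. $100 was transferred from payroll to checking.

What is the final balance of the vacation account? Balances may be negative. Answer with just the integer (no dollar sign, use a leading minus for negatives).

Tracking account balances step by step:
Start: checking=300, vacation=100, emergency=200, payroll=0
Event 1 (deposit 250 to vacation): vacation: 100 + 250 = 350. Balances: checking=300, vacation=350, emergency=200, payroll=0
Event 2 (transfer 200 vacation -> emergency): vacation: 350 - 200 = 150, emergency: 200 + 200 = 400. Balances: checking=300, vacation=150, emergency=400, payroll=0
Event 3 (transfer 50 vacation -> payroll): vacation: 150 - 50 = 100, payroll: 0 + 50 = 50. Balances: checking=300, vacation=100, emergency=400, payroll=50
Event 4 (deposit 300 to emergency): emergency: 400 + 300 = 700. Balances: checking=300, vacation=100, emergency=700, payroll=50
Event 5 (deposit 200 to emergency): emergency: 700 + 200 = 900. Balances: checking=300, vacation=100, emergency=900, payroll=50
Event 6 (transfer 100 payroll -> checking): payroll: 50 - 100 = -50, checking: 300 + 100 = 400. Balances: checking=400, vacation=100, emergency=900, payroll=-50

Final balance of vacation: 100

Answer: 100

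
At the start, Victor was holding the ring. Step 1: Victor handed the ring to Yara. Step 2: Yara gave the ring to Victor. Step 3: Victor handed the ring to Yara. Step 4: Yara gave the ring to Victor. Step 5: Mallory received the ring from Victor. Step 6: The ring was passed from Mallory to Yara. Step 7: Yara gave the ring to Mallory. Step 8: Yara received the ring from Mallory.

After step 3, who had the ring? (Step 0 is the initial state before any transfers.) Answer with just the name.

Tracking the ring holder through step 3:
After step 0 (start): Victor
After step 1: Yara
After step 2: Victor
After step 3: Yara

At step 3, the holder is Yara.

Answer: Yara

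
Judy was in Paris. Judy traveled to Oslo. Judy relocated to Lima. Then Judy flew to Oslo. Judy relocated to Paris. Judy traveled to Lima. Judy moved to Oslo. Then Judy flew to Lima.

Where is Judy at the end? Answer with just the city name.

Tracking Judy's location:
Start: Judy is in Paris.
After move 1: Paris -> Oslo. Judy is in Oslo.
After move 2: Oslo -> Lima. Judy is in Lima.
After move 3: Lima -> Oslo. Judy is in Oslo.
After move 4: Oslo -> Paris. Judy is in Paris.
After move 5: Paris -> Lima. Judy is in Lima.
After move 6: Lima -> Oslo. Judy is in Oslo.
After move 7: Oslo -> Lima. Judy is in Lima.

Answer: Lima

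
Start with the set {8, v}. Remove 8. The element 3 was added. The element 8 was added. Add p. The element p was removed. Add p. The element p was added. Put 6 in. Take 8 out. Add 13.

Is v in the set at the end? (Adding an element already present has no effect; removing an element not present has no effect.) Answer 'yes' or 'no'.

Tracking the set through each operation:
Start: {8, v}
Event 1 (remove 8): removed. Set: {v}
Event 2 (add 3): added. Set: {3, v}
Event 3 (add 8): added. Set: {3, 8, v}
Event 4 (add p): added. Set: {3, 8, p, v}
Event 5 (remove p): removed. Set: {3, 8, v}
Event 6 (add p): added. Set: {3, 8, p, v}
Event 7 (add p): already present, no change. Set: {3, 8, p, v}
Event 8 (add 6): added. Set: {3, 6, 8, p, v}
Event 9 (remove 8): removed. Set: {3, 6, p, v}
Event 10 (add 13): added. Set: {13, 3, 6, p, v}

Final set: {13, 3, 6, p, v} (size 5)
v is in the final set.

Answer: yes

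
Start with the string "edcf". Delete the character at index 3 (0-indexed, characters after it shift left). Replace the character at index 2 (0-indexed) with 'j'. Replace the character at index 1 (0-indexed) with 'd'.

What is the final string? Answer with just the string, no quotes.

Applying each edit step by step:
Start: "edcf"
Op 1 (delete idx 3 = 'f'): "edcf" -> "edc"
Op 2 (replace idx 2: 'c' -> 'j'): "edc" -> "edj"
Op 3 (replace idx 1: 'd' -> 'd'): "edj" -> "edj"

Answer: edj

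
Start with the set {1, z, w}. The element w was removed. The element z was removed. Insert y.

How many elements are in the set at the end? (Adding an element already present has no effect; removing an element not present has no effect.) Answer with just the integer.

Tracking the set through each operation:
Start: {1, w, z}
Event 1 (remove w): removed. Set: {1, z}
Event 2 (remove z): removed. Set: {1}
Event 3 (add y): added. Set: {1, y}

Final set: {1, y} (size 2)

Answer: 2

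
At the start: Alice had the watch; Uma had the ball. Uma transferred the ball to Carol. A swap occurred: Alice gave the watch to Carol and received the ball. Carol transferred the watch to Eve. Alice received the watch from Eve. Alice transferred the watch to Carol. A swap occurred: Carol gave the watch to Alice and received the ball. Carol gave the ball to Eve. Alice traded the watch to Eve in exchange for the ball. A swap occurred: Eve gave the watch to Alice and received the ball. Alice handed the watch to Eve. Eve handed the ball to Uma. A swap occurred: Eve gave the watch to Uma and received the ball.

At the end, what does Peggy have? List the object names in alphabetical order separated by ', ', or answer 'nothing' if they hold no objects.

Tracking all object holders:
Start: watch:Alice, ball:Uma
Event 1 (give ball: Uma -> Carol). State: watch:Alice, ball:Carol
Event 2 (swap watch<->ball: now watch:Carol, ball:Alice). State: watch:Carol, ball:Alice
Event 3 (give watch: Carol -> Eve). State: watch:Eve, ball:Alice
Event 4 (give watch: Eve -> Alice). State: watch:Alice, ball:Alice
Event 5 (give watch: Alice -> Carol). State: watch:Carol, ball:Alice
Event 6 (swap watch<->ball: now watch:Alice, ball:Carol). State: watch:Alice, ball:Carol
Event 7 (give ball: Carol -> Eve). State: watch:Alice, ball:Eve
Event 8 (swap watch<->ball: now watch:Eve, ball:Alice). State: watch:Eve, ball:Alice
Event 9 (swap watch<->ball: now watch:Alice, ball:Eve). State: watch:Alice, ball:Eve
Event 10 (give watch: Alice -> Eve). State: watch:Eve, ball:Eve
Event 11 (give ball: Eve -> Uma). State: watch:Eve, ball:Uma
Event 12 (swap watch<->ball: now watch:Uma, ball:Eve). State: watch:Uma, ball:Eve

Final state: watch:Uma, ball:Eve
Peggy holds: (nothing).

Answer: nothing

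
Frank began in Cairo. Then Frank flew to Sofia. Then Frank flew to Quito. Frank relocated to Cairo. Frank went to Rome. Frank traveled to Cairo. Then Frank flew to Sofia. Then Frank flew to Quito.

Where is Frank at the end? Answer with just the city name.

Answer: Quito

Derivation:
Tracking Frank's location:
Start: Frank is in Cairo.
After move 1: Cairo -> Sofia. Frank is in Sofia.
After move 2: Sofia -> Quito. Frank is in Quito.
After move 3: Quito -> Cairo. Frank is in Cairo.
After move 4: Cairo -> Rome. Frank is in Rome.
After move 5: Rome -> Cairo. Frank is in Cairo.
After move 6: Cairo -> Sofia. Frank is in Sofia.
After move 7: Sofia -> Quito. Frank is in Quito.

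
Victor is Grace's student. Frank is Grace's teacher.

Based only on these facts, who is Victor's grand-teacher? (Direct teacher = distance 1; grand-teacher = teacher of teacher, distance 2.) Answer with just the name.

Reconstructing the teacher chain from the given facts:
  Frank -> Grace -> Victor
(each arrow means 'teacher of the next')
Positions in the chain (0 = top):
  position of Frank: 0
  position of Grace: 1
  position of Victor: 2

Victor is at position 2; the grand-teacher is 2 steps up the chain, i.e. position 0: Frank.

Answer: Frank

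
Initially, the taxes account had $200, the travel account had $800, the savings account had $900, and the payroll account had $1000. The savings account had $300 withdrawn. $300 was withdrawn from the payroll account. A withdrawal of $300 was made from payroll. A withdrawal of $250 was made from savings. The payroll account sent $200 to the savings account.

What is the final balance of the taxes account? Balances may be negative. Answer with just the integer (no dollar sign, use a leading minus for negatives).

Tracking account balances step by step:
Start: taxes=200, travel=800, savings=900, payroll=1000
Event 1 (withdraw 300 from savings): savings: 900 - 300 = 600. Balances: taxes=200, travel=800, savings=600, payroll=1000
Event 2 (withdraw 300 from payroll): payroll: 1000 - 300 = 700. Balances: taxes=200, travel=800, savings=600, payroll=700
Event 3 (withdraw 300 from payroll): payroll: 700 - 300 = 400. Balances: taxes=200, travel=800, savings=600, payroll=400
Event 4 (withdraw 250 from savings): savings: 600 - 250 = 350. Balances: taxes=200, travel=800, savings=350, payroll=400
Event 5 (transfer 200 payroll -> savings): payroll: 400 - 200 = 200, savings: 350 + 200 = 550. Balances: taxes=200, travel=800, savings=550, payroll=200

Final balance of taxes: 200

Answer: 200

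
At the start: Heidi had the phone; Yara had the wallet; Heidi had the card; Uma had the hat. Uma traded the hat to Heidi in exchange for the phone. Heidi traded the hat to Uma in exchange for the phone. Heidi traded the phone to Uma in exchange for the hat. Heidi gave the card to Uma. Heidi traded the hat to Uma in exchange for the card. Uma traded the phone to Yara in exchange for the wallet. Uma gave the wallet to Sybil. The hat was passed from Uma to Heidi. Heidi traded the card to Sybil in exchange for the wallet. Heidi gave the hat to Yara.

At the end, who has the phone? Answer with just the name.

Tracking all object holders:
Start: phone:Heidi, wallet:Yara, card:Heidi, hat:Uma
Event 1 (swap hat<->phone: now hat:Heidi, phone:Uma). State: phone:Uma, wallet:Yara, card:Heidi, hat:Heidi
Event 2 (swap hat<->phone: now hat:Uma, phone:Heidi). State: phone:Heidi, wallet:Yara, card:Heidi, hat:Uma
Event 3 (swap phone<->hat: now phone:Uma, hat:Heidi). State: phone:Uma, wallet:Yara, card:Heidi, hat:Heidi
Event 4 (give card: Heidi -> Uma). State: phone:Uma, wallet:Yara, card:Uma, hat:Heidi
Event 5 (swap hat<->card: now hat:Uma, card:Heidi). State: phone:Uma, wallet:Yara, card:Heidi, hat:Uma
Event 6 (swap phone<->wallet: now phone:Yara, wallet:Uma). State: phone:Yara, wallet:Uma, card:Heidi, hat:Uma
Event 7 (give wallet: Uma -> Sybil). State: phone:Yara, wallet:Sybil, card:Heidi, hat:Uma
Event 8 (give hat: Uma -> Heidi). State: phone:Yara, wallet:Sybil, card:Heidi, hat:Heidi
Event 9 (swap card<->wallet: now card:Sybil, wallet:Heidi). State: phone:Yara, wallet:Heidi, card:Sybil, hat:Heidi
Event 10 (give hat: Heidi -> Yara). State: phone:Yara, wallet:Heidi, card:Sybil, hat:Yara

Final state: phone:Yara, wallet:Heidi, card:Sybil, hat:Yara
The phone is held by Yara.

Answer: Yara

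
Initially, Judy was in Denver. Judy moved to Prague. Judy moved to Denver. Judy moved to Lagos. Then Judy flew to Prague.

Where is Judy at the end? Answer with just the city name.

Tracking Judy's location:
Start: Judy is in Denver.
After move 1: Denver -> Prague. Judy is in Prague.
After move 2: Prague -> Denver. Judy is in Denver.
After move 3: Denver -> Lagos. Judy is in Lagos.
After move 4: Lagos -> Prague. Judy is in Prague.

Answer: Prague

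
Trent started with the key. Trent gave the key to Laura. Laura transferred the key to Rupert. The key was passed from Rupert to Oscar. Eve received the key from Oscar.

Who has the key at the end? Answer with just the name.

Tracking the key through each event:
Start: Trent has the key.
After event 1: Laura has the key.
After event 2: Rupert has the key.
After event 3: Oscar has the key.
After event 4: Eve has the key.

Answer: Eve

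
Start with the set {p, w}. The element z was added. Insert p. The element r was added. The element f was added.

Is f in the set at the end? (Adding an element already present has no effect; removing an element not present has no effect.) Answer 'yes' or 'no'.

Answer: yes

Derivation:
Tracking the set through each operation:
Start: {p, w}
Event 1 (add z): added. Set: {p, w, z}
Event 2 (add p): already present, no change. Set: {p, w, z}
Event 3 (add r): added. Set: {p, r, w, z}
Event 4 (add f): added. Set: {f, p, r, w, z}

Final set: {f, p, r, w, z} (size 5)
f is in the final set.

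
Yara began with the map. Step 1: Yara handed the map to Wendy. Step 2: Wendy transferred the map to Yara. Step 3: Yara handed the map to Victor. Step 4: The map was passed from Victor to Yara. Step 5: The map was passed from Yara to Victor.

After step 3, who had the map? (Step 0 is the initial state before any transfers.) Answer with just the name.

Tracking the map holder through step 3:
After step 0 (start): Yara
After step 1: Wendy
After step 2: Yara
After step 3: Victor

At step 3, the holder is Victor.

Answer: Victor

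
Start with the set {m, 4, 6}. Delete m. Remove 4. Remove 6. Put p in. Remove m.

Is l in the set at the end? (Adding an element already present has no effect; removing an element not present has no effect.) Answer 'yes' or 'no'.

Answer: no

Derivation:
Tracking the set through each operation:
Start: {4, 6, m}
Event 1 (remove m): removed. Set: {4, 6}
Event 2 (remove 4): removed. Set: {6}
Event 3 (remove 6): removed. Set: {}
Event 4 (add p): added. Set: {p}
Event 5 (remove m): not present, no change. Set: {p}

Final set: {p} (size 1)
l is NOT in the final set.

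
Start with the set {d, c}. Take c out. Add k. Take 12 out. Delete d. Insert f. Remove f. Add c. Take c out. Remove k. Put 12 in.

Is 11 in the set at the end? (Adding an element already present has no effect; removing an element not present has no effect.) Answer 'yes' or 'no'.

Answer: no

Derivation:
Tracking the set through each operation:
Start: {c, d}
Event 1 (remove c): removed. Set: {d}
Event 2 (add k): added. Set: {d, k}
Event 3 (remove 12): not present, no change. Set: {d, k}
Event 4 (remove d): removed. Set: {k}
Event 5 (add f): added. Set: {f, k}
Event 6 (remove f): removed. Set: {k}
Event 7 (add c): added. Set: {c, k}
Event 8 (remove c): removed. Set: {k}
Event 9 (remove k): removed. Set: {}
Event 10 (add 12): added. Set: {12}

Final set: {12} (size 1)
11 is NOT in the final set.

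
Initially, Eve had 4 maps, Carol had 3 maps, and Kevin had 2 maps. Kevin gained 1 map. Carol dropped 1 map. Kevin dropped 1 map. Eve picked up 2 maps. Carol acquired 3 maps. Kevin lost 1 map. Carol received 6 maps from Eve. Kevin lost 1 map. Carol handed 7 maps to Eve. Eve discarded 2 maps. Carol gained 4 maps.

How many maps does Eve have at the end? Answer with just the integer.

Tracking counts step by step:
Start: Eve=4, Carol=3, Kevin=2
Event 1 (Kevin +1): Kevin: 2 -> 3. State: Eve=4, Carol=3, Kevin=3
Event 2 (Carol -1): Carol: 3 -> 2. State: Eve=4, Carol=2, Kevin=3
Event 3 (Kevin -1): Kevin: 3 -> 2. State: Eve=4, Carol=2, Kevin=2
Event 4 (Eve +2): Eve: 4 -> 6. State: Eve=6, Carol=2, Kevin=2
Event 5 (Carol +3): Carol: 2 -> 5. State: Eve=6, Carol=5, Kevin=2
Event 6 (Kevin -1): Kevin: 2 -> 1. State: Eve=6, Carol=5, Kevin=1
Event 7 (Eve -> Carol, 6): Eve: 6 -> 0, Carol: 5 -> 11. State: Eve=0, Carol=11, Kevin=1
Event 8 (Kevin -1): Kevin: 1 -> 0. State: Eve=0, Carol=11, Kevin=0
Event 9 (Carol -> Eve, 7): Carol: 11 -> 4, Eve: 0 -> 7. State: Eve=7, Carol=4, Kevin=0
Event 10 (Eve -2): Eve: 7 -> 5. State: Eve=5, Carol=4, Kevin=0
Event 11 (Carol +4): Carol: 4 -> 8. State: Eve=5, Carol=8, Kevin=0

Eve's final count: 5

Answer: 5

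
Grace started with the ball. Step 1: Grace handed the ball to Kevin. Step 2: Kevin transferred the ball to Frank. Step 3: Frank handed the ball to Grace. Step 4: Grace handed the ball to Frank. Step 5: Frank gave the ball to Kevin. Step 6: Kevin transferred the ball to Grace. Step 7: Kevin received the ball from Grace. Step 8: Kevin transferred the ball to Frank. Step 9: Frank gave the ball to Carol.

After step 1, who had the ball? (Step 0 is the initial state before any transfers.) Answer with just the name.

Answer: Kevin

Derivation:
Tracking the ball holder through step 1:
After step 0 (start): Grace
After step 1: Kevin

At step 1, the holder is Kevin.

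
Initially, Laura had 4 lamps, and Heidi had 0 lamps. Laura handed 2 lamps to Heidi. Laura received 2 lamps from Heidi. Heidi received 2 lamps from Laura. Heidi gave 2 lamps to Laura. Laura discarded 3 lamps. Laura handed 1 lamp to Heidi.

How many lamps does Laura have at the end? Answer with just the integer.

Answer: 0

Derivation:
Tracking counts step by step:
Start: Laura=4, Heidi=0
Event 1 (Laura -> Heidi, 2): Laura: 4 -> 2, Heidi: 0 -> 2. State: Laura=2, Heidi=2
Event 2 (Heidi -> Laura, 2): Heidi: 2 -> 0, Laura: 2 -> 4. State: Laura=4, Heidi=0
Event 3 (Laura -> Heidi, 2): Laura: 4 -> 2, Heidi: 0 -> 2. State: Laura=2, Heidi=2
Event 4 (Heidi -> Laura, 2): Heidi: 2 -> 0, Laura: 2 -> 4. State: Laura=4, Heidi=0
Event 5 (Laura -3): Laura: 4 -> 1. State: Laura=1, Heidi=0
Event 6 (Laura -> Heidi, 1): Laura: 1 -> 0, Heidi: 0 -> 1. State: Laura=0, Heidi=1

Laura's final count: 0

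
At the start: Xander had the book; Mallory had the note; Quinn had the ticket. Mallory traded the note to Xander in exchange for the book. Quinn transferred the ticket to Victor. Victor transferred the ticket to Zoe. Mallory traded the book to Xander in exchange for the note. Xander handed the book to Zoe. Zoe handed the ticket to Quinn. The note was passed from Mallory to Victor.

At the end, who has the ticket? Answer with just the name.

Tracking all object holders:
Start: book:Xander, note:Mallory, ticket:Quinn
Event 1 (swap note<->book: now note:Xander, book:Mallory). State: book:Mallory, note:Xander, ticket:Quinn
Event 2 (give ticket: Quinn -> Victor). State: book:Mallory, note:Xander, ticket:Victor
Event 3 (give ticket: Victor -> Zoe). State: book:Mallory, note:Xander, ticket:Zoe
Event 4 (swap book<->note: now book:Xander, note:Mallory). State: book:Xander, note:Mallory, ticket:Zoe
Event 5 (give book: Xander -> Zoe). State: book:Zoe, note:Mallory, ticket:Zoe
Event 6 (give ticket: Zoe -> Quinn). State: book:Zoe, note:Mallory, ticket:Quinn
Event 7 (give note: Mallory -> Victor). State: book:Zoe, note:Victor, ticket:Quinn

Final state: book:Zoe, note:Victor, ticket:Quinn
The ticket is held by Quinn.

Answer: Quinn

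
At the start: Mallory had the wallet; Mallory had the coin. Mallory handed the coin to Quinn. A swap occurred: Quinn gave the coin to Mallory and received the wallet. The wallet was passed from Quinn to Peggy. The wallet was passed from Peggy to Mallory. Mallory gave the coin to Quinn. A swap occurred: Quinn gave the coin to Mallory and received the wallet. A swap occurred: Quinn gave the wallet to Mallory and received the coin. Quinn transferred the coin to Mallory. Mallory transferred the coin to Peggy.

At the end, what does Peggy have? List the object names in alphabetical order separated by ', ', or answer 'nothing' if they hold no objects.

Answer: coin

Derivation:
Tracking all object holders:
Start: wallet:Mallory, coin:Mallory
Event 1 (give coin: Mallory -> Quinn). State: wallet:Mallory, coin:Quinn
Event 2 (swap coin<->wallet: now coin:Mallory, wallet:Quinn). State: wallet:Quinn, coin:Mallory
Event 3 (give wallet: Quinn -> Peggy). State: wallet:Peggy, coin:Mallory
Event 4 (give wallet: Peggy -> Mallory). State: wallet:Mallory, coin:Mallory
Event 5 (give coin: Mallory -> Quinn). State: wallet:Mallory, coin:Quinn
Event 6 (swap coin<->wallet: now coin:Mallory, wallet:Quinn). State: wallet:Quinn, coin:Mallory
Event 7 (swap wallet<->coin: now wallet:Mallory, coin:Quinn). State: wallet:Mallory, coin:Quinn
Event 8 (give coin: Quinn -> Mallory). State: wallet:Mallory, coin:Mallory
Event 9 (give coin: Mallory -> Peggy). State: wallet:Mallory, coin:Peggy

Final state: wallet:Mallory, coin:Peggy
Peggy holds: coin.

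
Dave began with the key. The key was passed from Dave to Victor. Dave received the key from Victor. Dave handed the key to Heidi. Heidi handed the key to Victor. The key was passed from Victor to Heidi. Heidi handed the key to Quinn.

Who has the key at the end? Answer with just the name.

Tracking the key through each event:
Start: Dave has the key.
After event 1: Victor has the key.
After event 2: Dave has the key.
After event 3: Heidi has the key.
After event 4: Victor has the key.
After event 5: Heidi has the key.
After event 6: Quinn has the key.

Answer: Quinn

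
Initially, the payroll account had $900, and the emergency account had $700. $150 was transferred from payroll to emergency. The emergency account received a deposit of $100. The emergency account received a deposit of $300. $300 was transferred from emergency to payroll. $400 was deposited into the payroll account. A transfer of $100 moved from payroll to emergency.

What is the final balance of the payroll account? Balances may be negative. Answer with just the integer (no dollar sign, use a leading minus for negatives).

Tracking account balances step by step:
Start: payroll=900, emergency=700
Event 1 (transfer 150 payroll -> emergency): payroll: 900 - 150 = 750, emergency: 700 + 150 = 850. Balances: payroll=750, emergency=850
Event 2 (deposit 100 to emergency): emergency: 850 + 100 = 950. Balances: payroll=750, emergency=950
Event 3 (deposit 300 to emergency): emergency: 950 + 300 = 1250. Balances: payroll=750, emergency=1250
Event 4 (transfer 300 emergency -> payroll): emergency: 1250 - 300 = 950, payroll: 750 + 300 = 1050. Balances: payroll=1050, emergency=950
Event 5 (deposit 400 to payroll): payroll: 1050 + 400 = 1450. Balances: payroll=1450, emergency=950
Event 6 (transfer 100 payroll -> emergency): payroll: 1450 - 100 = 1350, emergency: 950 + 100 = 1050. Balances: payroll=1350, emergency=1050

Final balance of payroll: 1350

Answer: 1350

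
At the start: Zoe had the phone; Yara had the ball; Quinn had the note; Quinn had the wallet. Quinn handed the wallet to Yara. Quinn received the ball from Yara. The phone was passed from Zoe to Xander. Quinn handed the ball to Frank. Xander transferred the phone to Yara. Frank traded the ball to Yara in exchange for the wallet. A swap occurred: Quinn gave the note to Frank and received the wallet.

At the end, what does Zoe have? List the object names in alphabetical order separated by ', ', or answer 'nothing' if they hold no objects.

Tracking all object holders:
Start: phone:Zoe, ball:Yara, note:Quinn, wallet:Quinn
Event 1 (give wallet: Quinn -> Yara). State: phone:Zoe, ball:Yara, note:Quinn, wallet:Yara
Event 2 (give ball: Yara -> Quinn). State: phone:Zoe, ball:Quinn, note:Quinn, wallet:Yara
Event 3 (give phone: Zoe -> Xander). State: phone:Xander, ball:Quinn, note:Quinn, wallet:Yara
Event 4 (give ball: Quinn -> Frank). State: phone:Xander, ball:Frank, note:Quinn, wallet:Yara
Event 5 (give phone: Xander -> Yara). State: phone:Yara, ball:Frank, note:Quinn, wallet:Yara
Event 6 (swap ball<->wallet: now ball:Yara, wallet:Frank). State: phone:Yara, ball:Yara, note:Quinn, wallet:Frank
Event 7 (swap note<->wallet: now note:Frank, wallet:Quinn). State: phone:Yara, ball:Yara, note:Frank, wallet:Quinn

Final state: phone:Yara, ball:Yara, note:Frank, wallet:Quinn
Zoe holds: (nothing).

Answer: nothing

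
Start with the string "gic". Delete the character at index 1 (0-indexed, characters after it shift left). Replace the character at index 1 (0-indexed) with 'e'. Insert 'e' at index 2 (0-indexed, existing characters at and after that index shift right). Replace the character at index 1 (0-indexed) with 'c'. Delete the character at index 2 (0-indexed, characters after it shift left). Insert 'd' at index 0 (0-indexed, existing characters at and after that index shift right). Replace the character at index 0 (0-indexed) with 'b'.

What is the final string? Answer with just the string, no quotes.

Answer: bgc

Derivation:
Applying each edit step by step:
Start: "gic"
Op 1 (delete idx 1 = 'i'): "gic" -> "gc"
Op 2 (replace idx 1: 'c' -> 'e'): "gc" -> "ge"
Op 3 (insert 'e' at idx 2): "ge" -> "gee"
Op 4 (replace idx 1: 'e' -> 'c'): "gee" -> "gce"
Op 5 (delete idx 2 = 'e'): "gce" -> "gc"
Op 6 (insert 'd' at idx 0): "gc" -> "dgc"
Op 7 (replace idx 0: 'd' -> 'b'): "dgc" -> "bgc"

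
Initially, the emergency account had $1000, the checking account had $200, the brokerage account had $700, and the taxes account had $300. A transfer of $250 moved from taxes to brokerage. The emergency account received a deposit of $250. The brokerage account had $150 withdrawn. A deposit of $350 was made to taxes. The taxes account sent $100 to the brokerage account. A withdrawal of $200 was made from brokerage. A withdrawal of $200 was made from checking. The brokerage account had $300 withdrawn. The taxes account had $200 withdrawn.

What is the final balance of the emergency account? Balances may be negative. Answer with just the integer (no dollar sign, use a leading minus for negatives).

Answer: 1250

Derivation:
Tracking account balances step by step:
Start: emergency=1000, checking=200, brokerage=700, taxes=300
Event 1 (transfer 250 taxes -> brokerage): taxes: 300 - 250 = 50, brokerage: 700 + 250 = 950. Balances: emergency=1000, checking=200, brokerage=950, taxes=50
Event 2 (deposit 250 to emergency): emergency: 1000 + 250 = 1250. Balances: emergency=1250, checking=200, brokerage=950, taxes=50
Event 3 (withdraw 150 from brokerage): brokerage: 950 - 150 = 800. Balances: emergency=1250, checking=200, brokerage=800, taxes=50
Event 4 (deposit 350 to taxes): taxes: 50 + 350 = 400. Balances: emergency=1250, checking=200, brokerage=800, taxes=400
Event 5 (transfer 100 taxes -> brokerage): taxes: 400 - 100 = 300, brokerage: 800 + 100 = 900. Balances: emergency=1250, checking=200, brokerage=900, taxes=300
Event 6 (withdraw 200 from brokerage): brokerage: 900 - 200 = 700. Balances: emergency=1250, checking=200, brokerage=700, taxes=300
Event 7 (withdraw 200 from checking): checking: 200 - 200 = 0. Balances: emergency=1250, checking=0, brokerage=700, taxes=300
Event 8 (withdraw 300 from brokerage): brokerage: 700 - 300 = 400. Balances: emergency=1250, checking=0, brokerage=400, taxes=300
Event 9 (withdraw 200 from taxes): taxes: 300 - 200 = 100. Balances: emergency=1250, checking=0, brokerage=400, taxes=100

Final balance of emergency: 1250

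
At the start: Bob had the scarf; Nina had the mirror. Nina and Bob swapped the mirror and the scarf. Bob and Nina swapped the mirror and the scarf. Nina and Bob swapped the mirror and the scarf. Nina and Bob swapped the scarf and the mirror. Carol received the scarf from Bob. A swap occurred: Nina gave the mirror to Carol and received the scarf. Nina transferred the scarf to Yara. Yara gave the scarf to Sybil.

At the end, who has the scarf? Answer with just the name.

Tracking all object holders:
Start: scarf:Bob, mirror:Nina
Event 1 (swap mirror<->scarf: now mirror:Bob, scarf:Nina). State: scarf:Nina, mirror:Bob
Event 2 (swap mirror<->scarf: now mirror:Nina, scarf:Bob). State: scarf:Bob, mirror:Nina
Event 3 (swap mirror<->scarf: now mirror:Bob, scarf:Nina). State: scarf:Nina, mirror:Bob
Event 4 (swap scarf<->mirror: now scarf:Bob, mirror:Nina). State: scarf:Bob, mirror:Nina
Event 5 (give scarf: Bob -> Carol). State: scarf:Carol, mirror:Nina
Event 6 (swap mirror<->scarf: now mirror:Carol, scarf:Nina). State: scarf:Nina, mirror:Carol
Event 7 (give scarf: Nina -> Yara). State: scarf:Yara, mirror:Carol
Event 8 (give scarf: Yara -> Sybil). State: scarf:Sybil, mirror:Carol

Final state: scarf:Sybil, mirror:Carol
The scarf is held by Sybil.

Answer: Sybil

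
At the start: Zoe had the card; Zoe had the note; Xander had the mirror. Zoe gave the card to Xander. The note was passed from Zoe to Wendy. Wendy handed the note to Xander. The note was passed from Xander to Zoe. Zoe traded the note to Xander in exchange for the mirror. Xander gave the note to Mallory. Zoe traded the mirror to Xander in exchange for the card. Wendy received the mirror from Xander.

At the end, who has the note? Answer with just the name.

Answer: Mallory

Derivation:
Tracking all object holders:
Start: card:Zoe, note:Zoe, mirror:Xander
Event 1 (give card: Zoe -> Xander). State: card:Xander, note:Zoe, mirror:Xander
Event 2 (give note: Zoe -> Wendy). State: card:Xander, note:Wendy, mirror:Xander
Event 3 (give note: Wendy -> Xander). State: card:Xander, note:Xander, mirror:Xander
Event 4 (give note: Xander -> Zoe). State: card:Xander, note:Zoe, mirror:Xander
Event 5 (swap note<->mirror: now note:Xander, mirror:Zoe). State: card:Xander, note:Xander, mirror:Zoe
Event 6 (give note: Xander -> Mallory). State: card:Xander, note:Mallory, mirror:Zoe
Event 7 (swap mirror<->card: now mirror:Xander, card:Zoe). State: card:Zoe, note:Mallory, mirror:Xander
Event 8 (give mirror: Xander -> Wendy). State: card:Zoe, note:Mallory, mirror:Wendy

Final state: card:Zoe, note:Mallory, mirror:Wendy
The note is held by Mallory.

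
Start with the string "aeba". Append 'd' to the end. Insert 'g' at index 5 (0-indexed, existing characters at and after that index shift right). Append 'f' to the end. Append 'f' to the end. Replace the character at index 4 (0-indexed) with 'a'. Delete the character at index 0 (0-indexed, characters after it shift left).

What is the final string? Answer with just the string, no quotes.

Answer: ebaagff

Derivation:
Applying each edit step by step:
Start: "aeba"
Op 1 (append 'd'): "aeba" -> "aebad"
Op 2 (insert 'g' at idx 5): "aebad" -> "aebadg"
Op 3 (append 'f'): "aebadg" -> "aebadgf"
Op 4 (append 'f'): "aebadgf" -> "aebadgff"
Op 5 (replace idx 4: 'd' -> 'a'): "aebadgff" -> "aebaagff"
Op 6 (delete idx 0 = 'a'): "aebaagff" -> "ebaagff"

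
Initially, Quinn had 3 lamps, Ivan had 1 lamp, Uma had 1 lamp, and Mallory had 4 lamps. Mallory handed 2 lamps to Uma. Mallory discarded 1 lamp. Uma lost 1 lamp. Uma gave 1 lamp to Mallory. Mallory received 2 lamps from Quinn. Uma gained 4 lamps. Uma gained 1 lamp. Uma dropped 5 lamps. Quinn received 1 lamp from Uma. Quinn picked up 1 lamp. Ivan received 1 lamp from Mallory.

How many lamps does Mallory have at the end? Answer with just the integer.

Tracking counts step by step:
Start: Quinn=3, Ivan=1, Uma=1, Mallory=4
Event 1 (Mallory -> Uma, 2): Mallory: 4 -> 2, Uma: 1 -> 3. State: Quinn=3, Ivan=1, Uma=3, Mallory=2
Event 2 (Mallory -1): Mallory: 2 -> 1. State: Quinn=3, Ivan=1, Uma=3, Mallory=1
Event 3 (Uma -1): Uma: 3 -> 2. State: Quinn=3, Ivan=1, Uma=2, Mallory=1
Event 4 (Uma -> Mallory, 1): Uma: 2 -> 1, Mallory: 1 -> 2. State: Quinn=3, Ivan=1, Uma=1, Mallory=2
Event 5 (Quinn -> Mallory, 2): Quinn: 3 -> 1, Mallory: 2 -> 4. State: Quinn=1, Ivan=1, Uma=1, Mallory=4
Event 6 (Uma +4): Uma: 1 -> 5. State: Quinn=1, Ivan=1, Uma=5, Mallory=4
Event 7 (Uma +1): Uma: 5 -> 6. State: Quinn=1, Ivan=1, Uma=6, Mallory=4
Event 8 (Uma -5): Uma: 6 -> 1. State: Quinn=1, Ivan=1, Uma=1, Mallory=4
Event 9 (Uma -> Quinn, 1): Uma: 1 -> 0, Quinn: 1 -> 2. State: Quinn=2, Ivan=1, Uma=0, Mallory=4
Event 10 (Quinn +1): Quinn: 2 -> 3. State: Quinn=3, Ivan=1, Uma=0, Mallory=4
Event 11 (Mallory -> Ivan, 1): Mallory: 4 -> 3, Ivan: 1 -> 2. State: Quinn=3, Ivan=2, Uma=0, Mallory=3

Mallory's final count: 3

Answer: 3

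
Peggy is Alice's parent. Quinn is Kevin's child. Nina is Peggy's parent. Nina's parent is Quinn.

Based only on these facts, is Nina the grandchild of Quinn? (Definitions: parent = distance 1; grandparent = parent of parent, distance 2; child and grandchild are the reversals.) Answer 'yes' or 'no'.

Answer: no

Derivation:
Reconstructing the parent chain from the given facts:
  Kevin -> Quinn -> Nina -> Peggy -> Alice
(each arrow means 'parent of the next')
Positions in the chain (0 = top):
  position of Kevin: 0
  position of Quinn: 1
  position of Nina: 2
  position of Peggy: 3
  position of Alice: 4

Nina is at position 2, Quinn is at position 1; signed distance (j - i) = -1.
'grandchild' requires j - i = -2. Actual distance is -1, so the relation does NOT hold.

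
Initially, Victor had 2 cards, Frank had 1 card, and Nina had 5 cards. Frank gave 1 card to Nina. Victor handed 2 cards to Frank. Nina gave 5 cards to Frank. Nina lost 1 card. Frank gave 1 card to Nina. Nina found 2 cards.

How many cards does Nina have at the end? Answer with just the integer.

Answer: 3

Derivation:
Tracking counts step by step:
Start: Victor=2, Frank=1, Nina=5
Event 1 (Frank -> Nina, 1): Frank: 1 -> 0, Nina: 5 -> 6. State: Victor=2, Frank=0, Nina=6
Event 2 (Victor -> Frank, 2): Victor: 2 -> 0, Frank: 0 -> 2. State: Victor=0, Frank=2, Nina=6
Event 3 (Nina -> Frank, 5): Nina: 6 -> 1, Frank: 2 -> 7. State: Victor=0, Frank=7, Nina=1
Event 4 (Nina -1): Nina: 1 -> 0. State: Victor=0, Frank=7, Nina=0
Event 5 (Frank -> Nina, 1): Frank: 7 -> 6, Nina: 0 -> 1. State: Victor=0, Frank=6, Nina=1
Event 6 (Nina +2): Nina: 1 -> 3. State: Victor=0, Frank=6, Nina=3

Nina's final count: 3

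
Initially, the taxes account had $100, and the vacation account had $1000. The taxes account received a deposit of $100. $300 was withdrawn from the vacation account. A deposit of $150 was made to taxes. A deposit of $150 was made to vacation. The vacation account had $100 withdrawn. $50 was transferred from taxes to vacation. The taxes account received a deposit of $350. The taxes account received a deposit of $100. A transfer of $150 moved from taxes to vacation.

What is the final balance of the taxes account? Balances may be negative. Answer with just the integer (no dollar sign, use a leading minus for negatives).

Answer: 600

Derivation:
Tracking account balances step by step:
Start: taxes=100, vacation=1000
Event 1 (deposit 100 to taxes): taxes: 100 + 100 = 200. Balances: taxes=200, vacation=1000
Event 2 (withdraw 300 from vacation): vacation: 1000 - 300 = 700. Balances: taxes=200, vacation=700
Event 3 (deposit 150 to taxes): taxes: 200 + 150 = 350. Balances: taxes=350, vacation=700
Event 4 (deposit 150 to vacation): vacation: 700 + 150 = 850. Balances: taxes=350, vacation=850
Event 5 (withdraw 100 from vacation): vacation: 850 - 100 = 750. Balances: taxes=350, vacation=750
Event 6 (transfer 50 taxes -> vacation): taxes: 350 - 50 = 300, vacation: 750 + 50 = 800. Balances: taxes=300, vacation=800
Event 7 (deposit 350 to taxes): taxes: 300 + 350 = 650. Balances: taxes=650, vacation=800
Event 8 (deposit 100 to taxes): taxes: 650 + 100 = 750. Balances: taxes=750, vacation=800
Event 9 (transfer 150 taxes -> vacation): taxes: 750 - 150 = 600, vacation: 800 + 150 = 950. Balances: taxes=600, vacation=950

Final balance of taxes: 600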